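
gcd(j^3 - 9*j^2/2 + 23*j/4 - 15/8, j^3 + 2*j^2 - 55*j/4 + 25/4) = j^2 - 3*j + 5/4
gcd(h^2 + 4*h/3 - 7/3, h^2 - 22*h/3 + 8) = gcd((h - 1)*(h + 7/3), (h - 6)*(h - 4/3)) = 1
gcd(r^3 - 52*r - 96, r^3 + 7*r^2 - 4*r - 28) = r + 2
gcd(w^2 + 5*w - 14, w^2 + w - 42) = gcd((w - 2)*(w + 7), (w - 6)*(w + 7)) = w + 7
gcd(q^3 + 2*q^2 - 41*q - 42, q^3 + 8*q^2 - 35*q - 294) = q^2 + q - 42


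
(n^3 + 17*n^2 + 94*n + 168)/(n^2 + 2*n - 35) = (n^2 + 10*n + 24)/(n - 5)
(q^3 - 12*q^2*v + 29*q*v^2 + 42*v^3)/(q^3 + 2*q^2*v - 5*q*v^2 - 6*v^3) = (q^2 - 13*q*v + 42*v^2)/(q^2 + q*v - 6*v^2)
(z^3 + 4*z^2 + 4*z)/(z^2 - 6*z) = (z^2 + 4*z + 4)/(z - 6)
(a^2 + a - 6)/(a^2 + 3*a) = (a - 2)/a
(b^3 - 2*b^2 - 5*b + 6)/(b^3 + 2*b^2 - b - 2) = (b - 3)/(b + 1)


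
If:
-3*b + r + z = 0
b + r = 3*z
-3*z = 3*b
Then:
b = 0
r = 0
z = 0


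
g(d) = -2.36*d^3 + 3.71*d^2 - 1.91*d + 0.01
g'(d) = -7.08*d^2 + 7.42*d - 1.91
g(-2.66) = 75.76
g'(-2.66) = -71.74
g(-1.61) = 22.55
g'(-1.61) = -32.21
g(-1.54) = 20.37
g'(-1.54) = -30.13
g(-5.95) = 639.84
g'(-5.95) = -296.71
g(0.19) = -0.24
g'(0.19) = -0.76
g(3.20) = -45.44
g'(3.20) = -50.67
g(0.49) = -0.31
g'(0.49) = 0.03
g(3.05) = -38.26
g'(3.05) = -45.14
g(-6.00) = 654.79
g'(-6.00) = -301.31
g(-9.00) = 2038.15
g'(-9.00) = -642.17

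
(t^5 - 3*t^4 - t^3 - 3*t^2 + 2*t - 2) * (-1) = -t^5 + 3*t^4 + t^3 + 3*t^2 - 2*t + 2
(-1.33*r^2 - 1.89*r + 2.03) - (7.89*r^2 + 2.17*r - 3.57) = -9.22*r^2 - 4.06*r + 5.6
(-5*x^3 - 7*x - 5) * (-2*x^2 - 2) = 10*x^5 + 24*x^3 + 10*x^2 + 14*x + 10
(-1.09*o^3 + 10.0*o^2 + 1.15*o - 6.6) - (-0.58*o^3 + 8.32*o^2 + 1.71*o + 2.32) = -0.51*o^3 + 1.68*o^2 - 0.56*o - 8.92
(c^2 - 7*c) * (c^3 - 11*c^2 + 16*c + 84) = c^5 - 18*c^4 + 93*c^3 - 28*c^2 - 588*c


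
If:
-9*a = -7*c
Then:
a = 7*c/9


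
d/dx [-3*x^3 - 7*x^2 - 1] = x*(-9*x - 14)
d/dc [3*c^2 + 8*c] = 6*c + 8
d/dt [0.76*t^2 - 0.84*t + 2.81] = 1.52*t - 0.84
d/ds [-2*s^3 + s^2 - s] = -6*s^2 + 2*s - 1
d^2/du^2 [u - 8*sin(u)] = 8*sin(u)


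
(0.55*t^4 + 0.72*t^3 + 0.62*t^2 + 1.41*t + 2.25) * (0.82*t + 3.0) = 0.451*t^5 + 2.2404*t^4 + 2.6684*t^3 + 3.0162*t^2 + 6.075*t + 6.75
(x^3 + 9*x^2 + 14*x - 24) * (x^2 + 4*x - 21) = x^5 + 13*x^4 + 29*x^3 - 157*x^2 - 390*x + 504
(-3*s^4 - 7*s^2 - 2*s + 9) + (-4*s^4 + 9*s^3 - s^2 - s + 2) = -7*s^4 + 9*s^3 - 8*s^2 - 3*s + 11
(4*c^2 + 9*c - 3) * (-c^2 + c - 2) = -4*c^4 - 5*c^3 + 4*c^2 - 21*c + 6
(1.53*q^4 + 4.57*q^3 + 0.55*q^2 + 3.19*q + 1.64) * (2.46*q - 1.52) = 3.7638*q^5 + 8.9166*q^4 - 5.5934*q^3 + 7.0114*q^2 - 0.8144*q - 2.4928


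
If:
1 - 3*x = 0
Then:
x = 1/3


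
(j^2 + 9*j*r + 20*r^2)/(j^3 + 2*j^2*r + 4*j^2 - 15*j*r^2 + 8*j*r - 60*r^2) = (-j - 4*r)/(-j^2 + 3*j*r - 4*j + 12*r)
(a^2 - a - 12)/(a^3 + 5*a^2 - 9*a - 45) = (a - 4)/(a^2 + 2*a - 15)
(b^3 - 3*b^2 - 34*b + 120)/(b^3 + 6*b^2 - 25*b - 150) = (b - 4)/(b + 5)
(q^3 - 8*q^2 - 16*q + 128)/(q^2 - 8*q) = q - 16/q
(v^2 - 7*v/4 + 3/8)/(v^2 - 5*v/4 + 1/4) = (v - 3/2)/(v - 1)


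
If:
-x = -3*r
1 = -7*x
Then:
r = -1/21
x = -1/7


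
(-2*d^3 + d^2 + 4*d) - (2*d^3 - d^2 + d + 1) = -4*d^3 + 2*d^2 + 3*d - 1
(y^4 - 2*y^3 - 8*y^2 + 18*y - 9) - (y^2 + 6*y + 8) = y^4 - 2*y^3 - 9*y^2 + 12*y - 17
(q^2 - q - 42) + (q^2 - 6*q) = 2*q^2 - 7*q - 42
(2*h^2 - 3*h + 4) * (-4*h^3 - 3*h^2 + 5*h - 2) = -8*h^5 + 6*h^4 + 3*h^3 - 31*h^2 + 26*h - 8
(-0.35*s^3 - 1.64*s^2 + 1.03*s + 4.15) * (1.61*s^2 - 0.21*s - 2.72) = -0.5635*s^5 - 2.5669*s^4 + 2.9547*s^3 + 10.926*s^2 - 3.6731*s - 11.288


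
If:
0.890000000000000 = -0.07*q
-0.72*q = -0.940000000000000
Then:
No Solution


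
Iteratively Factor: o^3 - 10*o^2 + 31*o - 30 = (o - 3)*(o^2 - 7*o + 10) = (o - 5)*(o - 3)*(o - 2)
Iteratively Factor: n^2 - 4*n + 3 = (n - 3)*(n - 1)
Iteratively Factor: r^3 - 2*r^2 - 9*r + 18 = (r + 3)*(r^2 - 5*r + 6) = (r - 2)*(r + 3)*(r - 3)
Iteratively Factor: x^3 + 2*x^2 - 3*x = (x + 3)*(x^2 - x) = (x - 1)*(x + 3)*(x)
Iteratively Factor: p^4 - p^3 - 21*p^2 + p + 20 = (p + 1)*(p^3 - 2*p^2 - 19*p + 20) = (p - 5)*(p + 1)*(p^2 + 3*p - 4) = (p - 5)*(p + 1)*(p + 4)*(p - 1)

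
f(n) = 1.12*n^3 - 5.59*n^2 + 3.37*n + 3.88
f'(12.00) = 353.05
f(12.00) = 1174.72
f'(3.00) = 0.07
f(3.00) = -6.08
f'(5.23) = 36.80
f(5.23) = 28.82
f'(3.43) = 4.55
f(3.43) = -5.13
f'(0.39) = -0.48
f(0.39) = 4.41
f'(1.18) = -5.14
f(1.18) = 1.91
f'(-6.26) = 205.03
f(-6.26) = -511.03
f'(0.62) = -2.27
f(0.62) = 4.09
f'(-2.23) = 45.01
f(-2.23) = -43.85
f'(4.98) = 31.02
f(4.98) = 20.36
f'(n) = 3.36*n^2 - 11.18*n + 3.37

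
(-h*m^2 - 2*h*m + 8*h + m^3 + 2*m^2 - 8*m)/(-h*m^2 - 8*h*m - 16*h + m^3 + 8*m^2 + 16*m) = (m - 2)/(m + 4)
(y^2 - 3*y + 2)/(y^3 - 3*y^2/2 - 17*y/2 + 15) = 2*(y - 1)/(2*y^2 + y - 15)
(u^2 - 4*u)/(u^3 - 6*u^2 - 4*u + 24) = u*(u - 4)/(u^3 - 6*u^2 - 4*u + 24)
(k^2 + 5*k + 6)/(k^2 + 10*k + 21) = (k + 2)/(k + 7)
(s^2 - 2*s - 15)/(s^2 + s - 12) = (s^2 - 2*s - 15)/(s^2 + s - 12)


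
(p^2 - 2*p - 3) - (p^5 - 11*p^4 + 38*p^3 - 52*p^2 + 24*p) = -p^5 + 11*p^4 - 38*p^3 + 53*p^2 - 26*p - 3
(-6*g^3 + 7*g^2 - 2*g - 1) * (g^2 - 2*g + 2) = -6*g^5 + 19*g^4 - 28*g^3 + 17*g^2 - 2*g - 2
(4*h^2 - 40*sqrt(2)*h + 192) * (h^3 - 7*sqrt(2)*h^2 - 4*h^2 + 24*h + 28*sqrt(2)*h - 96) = 4*h^5 - 68*sqrt(2)*h^4 - 16*h^4 + 272*sqrt(2)*h^3 + 848*h^3 - 3392*h^2 - 2304*sqrt(2)*h^2 + 4608*h + 9216*sqrt(2)*h - 18432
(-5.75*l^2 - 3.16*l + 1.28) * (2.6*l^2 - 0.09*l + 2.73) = -14.95*l^4 - 7.6985*l^3 - 12.0851*l^2 - 8.742*l + 3.4944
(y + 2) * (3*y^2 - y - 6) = 3*y^3 + 5*y^2 - 8*y - 12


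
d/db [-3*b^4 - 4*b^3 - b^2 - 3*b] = -12*b^3 - 12*b^2 - 2*b - 3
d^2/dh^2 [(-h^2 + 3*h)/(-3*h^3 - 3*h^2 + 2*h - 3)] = 6*(3*h^6 - 27*h^5 - 21*h^4 - 34*h^3 + 45*h^2 + 27*h - 3)/(27*h^9 + 81*h^8 + 27*h^7 + 144*h^5 + 9*h^4 - 35*h^3 + 117*h^2 - 54*h + 27)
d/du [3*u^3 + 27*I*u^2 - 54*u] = 9*u^2 + 54*I*u - 54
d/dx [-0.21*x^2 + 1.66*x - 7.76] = 1.66 - 0.42*x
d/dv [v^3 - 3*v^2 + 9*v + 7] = 3*v^2 - 6*v + 9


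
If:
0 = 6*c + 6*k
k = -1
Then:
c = 1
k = -1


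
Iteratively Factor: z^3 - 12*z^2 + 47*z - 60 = (z - 5)*(z^2 - 7*z + 12) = (z - 5)*(z - 4)*(z - 3)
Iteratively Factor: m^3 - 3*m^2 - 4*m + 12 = (m - 3)*(m^2 - 4) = (m - 3)*(m + 2)*(m - 2)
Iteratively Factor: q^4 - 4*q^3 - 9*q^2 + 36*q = (q - 3)*(q^3 - q^2 - 12*q) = (q - 3)*(q + 3)*(q^2 - 4*q) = (q - 4)*(q - 3)*(q + 3)*(q)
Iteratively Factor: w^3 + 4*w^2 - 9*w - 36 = (w + 3)*(w^2 + w - 12) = (w + 3)*(w + 4)*(w - 3)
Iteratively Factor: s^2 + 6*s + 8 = (s + 4)*(s + 2)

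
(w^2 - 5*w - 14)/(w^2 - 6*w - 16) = (w - 7)/(w - 8)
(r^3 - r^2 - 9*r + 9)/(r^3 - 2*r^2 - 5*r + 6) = (r + 3)/(r + 2)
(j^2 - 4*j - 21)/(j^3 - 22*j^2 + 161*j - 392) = (j + 3)/(j^2 - 15*j + 56)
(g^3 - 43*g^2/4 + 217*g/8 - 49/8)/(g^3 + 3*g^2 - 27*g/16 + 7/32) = 4*(2*g^2 - 21*g + 49)/(8*g^2 + 26*g - 7)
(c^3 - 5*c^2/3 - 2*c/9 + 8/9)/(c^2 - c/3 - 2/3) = c - 4/3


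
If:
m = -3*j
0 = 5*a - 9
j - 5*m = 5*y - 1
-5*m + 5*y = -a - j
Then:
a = 9/5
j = -7/80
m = 21/80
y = -2/25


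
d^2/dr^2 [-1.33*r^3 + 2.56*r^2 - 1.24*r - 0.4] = 5.12 - 7.98*r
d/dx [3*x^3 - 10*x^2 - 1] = x*(9*x - 20)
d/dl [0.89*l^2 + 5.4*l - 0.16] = 1.78*l + 5.4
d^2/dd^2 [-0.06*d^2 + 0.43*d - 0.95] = -0.120000000000000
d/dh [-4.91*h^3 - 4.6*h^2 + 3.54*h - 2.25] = -14.73*h^2 - 9.2*h + 3.54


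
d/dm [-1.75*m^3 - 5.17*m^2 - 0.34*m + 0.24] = -5.25*m^2 - 10.34*m - 0.34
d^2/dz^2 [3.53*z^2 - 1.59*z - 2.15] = 7.06000000000000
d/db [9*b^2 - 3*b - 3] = 18*b - 3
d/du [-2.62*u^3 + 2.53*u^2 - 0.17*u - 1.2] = -7.86*u^2 + 5.06*u - 0.17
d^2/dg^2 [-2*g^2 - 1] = -4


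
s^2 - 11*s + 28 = (s - 7)*(s - 4)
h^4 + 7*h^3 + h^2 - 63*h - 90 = (h - 3)*(h + 2)*(h + 3)*(h + 5)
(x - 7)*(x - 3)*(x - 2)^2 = x^4 - 14*x^3 + 65*x^2 - 124*x + 84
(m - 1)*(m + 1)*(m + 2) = m^3 + 2*m^2 - m - 2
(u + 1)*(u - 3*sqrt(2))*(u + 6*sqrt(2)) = u^3 + u^2 + 3*sqrt(2)*u^2 - 36*u + 3*sqrt(2)*u - 36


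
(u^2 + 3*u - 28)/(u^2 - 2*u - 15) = (-u^2 - 3*u + 28)/(-u^2 + 2*u + 15)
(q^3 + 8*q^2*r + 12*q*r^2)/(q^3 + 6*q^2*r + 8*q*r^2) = (q + 6*r)/(q + 4*r)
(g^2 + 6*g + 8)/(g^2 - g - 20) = (g + 2)/(g - 5)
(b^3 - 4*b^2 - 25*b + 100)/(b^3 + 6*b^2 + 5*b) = (b^2 - 9*b + 20)/(b*(b + 1))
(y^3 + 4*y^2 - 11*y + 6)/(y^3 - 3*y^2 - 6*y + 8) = (y^2 + 5*y - 6)/(y^2 - 2*y - 8)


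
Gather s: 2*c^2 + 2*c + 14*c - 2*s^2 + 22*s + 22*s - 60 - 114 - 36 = 2*c^2 + 16*c - 2*s^2 + 44*s - 210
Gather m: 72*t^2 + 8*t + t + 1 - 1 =72*t^2 + 9*t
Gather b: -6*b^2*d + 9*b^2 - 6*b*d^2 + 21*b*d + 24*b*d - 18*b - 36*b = b^2*(9 - 6*d) + b*(-6*d^2 + 45*d - 54)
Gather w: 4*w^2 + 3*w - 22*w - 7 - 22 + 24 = 4*w^2 - 19*w - 5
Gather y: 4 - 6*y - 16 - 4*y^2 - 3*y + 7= -4*y^2 - 9*y - 5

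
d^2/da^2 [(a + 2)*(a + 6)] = 2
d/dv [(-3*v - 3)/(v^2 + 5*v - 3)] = 3*(v^2 + 2*v + 8)/(v^4 + 10*v^3 + 19*v^2 - 30*v + 9)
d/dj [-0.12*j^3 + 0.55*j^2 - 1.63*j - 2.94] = -0.36*j^2 + 1.1*j - 1.63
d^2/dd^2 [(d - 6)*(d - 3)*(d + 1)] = 6*d - 16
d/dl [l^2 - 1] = 2*l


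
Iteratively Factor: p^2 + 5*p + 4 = (p + 1)*(p + 4)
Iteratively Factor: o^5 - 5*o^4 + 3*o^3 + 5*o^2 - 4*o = (o - 1)*(o^4 - 4*o^3 - o^2 + 4*o) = (o - 1)^2*(o^3 - 3*o^2 - 4*o) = (o - 4)*(o - 1)^2*(o^2 + o) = (o - 4)*(o - 1)^2*(o + 1)*(o)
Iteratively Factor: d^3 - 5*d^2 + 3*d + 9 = (d + 1)*(d^2 - 6*d + 9) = (d - 3)*(d + 1)*(d - 3)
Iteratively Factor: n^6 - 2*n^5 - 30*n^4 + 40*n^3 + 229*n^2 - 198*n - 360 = (n - 2)*(n^5 - 30*n^3 - 20*n^2 + 189*n + 180) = (n - 2)*(n + 4)*(n^4 - 4*n^3 - 14*n^2 + 36*n + 45) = (n - 5)*(n - 2)*(n + 4)*(n^3 + n^2 - 9*n - 9) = (n - 5)*(n - 2)*(n + 1)*(n + 4)*(n^2 - 9) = (n - 5)*(n - 2)*(n + 1)*(n + 3)*(n + 4)*(n - 3)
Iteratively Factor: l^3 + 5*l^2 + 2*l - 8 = (l - 1)*(l^2 + 6*l + 8) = (l - 1)*(l + 2)*(l + 4)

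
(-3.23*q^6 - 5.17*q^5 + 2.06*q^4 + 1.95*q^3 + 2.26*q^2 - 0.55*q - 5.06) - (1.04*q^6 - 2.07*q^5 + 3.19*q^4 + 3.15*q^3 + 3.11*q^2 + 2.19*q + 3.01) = -4.27*q^6 - 3.1*q^5 - 1.13*q^4 - 1.2*q^3 - 0.85*q^2 - 2.74*q - 8.07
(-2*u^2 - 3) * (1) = -2*u^2 - 3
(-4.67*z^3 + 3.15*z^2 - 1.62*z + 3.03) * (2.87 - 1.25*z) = 5.8375*z^4 - 17.3404*z^3 + 11.0655*z^2 - 8.4369*z + 8.6961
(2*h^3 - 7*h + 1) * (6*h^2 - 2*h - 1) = 12*h^5 - 4*h^4 - 44*h^3 + 20*h^2 + 5*h - 1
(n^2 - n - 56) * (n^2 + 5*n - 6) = n^4 + 4*n^3 - 67*n^2 - 274*n + 336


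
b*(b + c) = b^2 + b*c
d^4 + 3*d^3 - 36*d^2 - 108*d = d*(d - 6)*(d + 3)*(d + 6)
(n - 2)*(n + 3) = n^2 + n - 6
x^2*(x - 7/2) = x^3 - 7*x^2/2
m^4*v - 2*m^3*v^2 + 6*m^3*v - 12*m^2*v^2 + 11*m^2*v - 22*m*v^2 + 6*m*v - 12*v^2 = (m + 2)*(m + 3)*(m - 2*v)*(m*v + v)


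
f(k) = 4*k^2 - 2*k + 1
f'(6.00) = 46.00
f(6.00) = 133.00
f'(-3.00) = -26.00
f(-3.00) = 43.00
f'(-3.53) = -30.24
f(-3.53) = 57.90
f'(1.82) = 12.56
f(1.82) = 10.61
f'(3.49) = 25.92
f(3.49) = 42.74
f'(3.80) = 28.40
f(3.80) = 51.16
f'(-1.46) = -13.68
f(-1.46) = 12.45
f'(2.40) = 17.20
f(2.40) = 19.24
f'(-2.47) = -21.76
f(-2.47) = 30.34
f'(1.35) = 8.80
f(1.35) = 5.59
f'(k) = 8*k - 2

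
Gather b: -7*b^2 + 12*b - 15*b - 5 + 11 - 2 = -7*b^2 - 3*b + 4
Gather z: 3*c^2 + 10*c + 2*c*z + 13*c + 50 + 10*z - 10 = 3*c^2 + 23*c + z*(2*c + 10) + 40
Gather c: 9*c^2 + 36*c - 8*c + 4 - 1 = 9*c^2 + 28*c + 3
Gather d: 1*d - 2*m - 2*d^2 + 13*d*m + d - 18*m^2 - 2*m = -2*d^2 + d*(13*m + 2) - 18*m^2 - 4*m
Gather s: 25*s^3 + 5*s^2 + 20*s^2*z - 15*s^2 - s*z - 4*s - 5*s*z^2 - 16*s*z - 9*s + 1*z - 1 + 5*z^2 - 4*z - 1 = 25*s^3 + s^2*(20*z - 10) + s*(-5*z^2 - 17*z - 13) + 5*z^2 - 3*z - 2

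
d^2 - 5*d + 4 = (d - 4)*(d - 1)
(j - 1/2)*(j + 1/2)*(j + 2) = j^3 + 2*j^2 - j/4 - 1/2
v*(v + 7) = v^2 + 7*v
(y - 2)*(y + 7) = y^2 + 5*y - 14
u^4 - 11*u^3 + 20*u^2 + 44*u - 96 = (u - 8)*(u - 3)*(u - 2)*(u + 2)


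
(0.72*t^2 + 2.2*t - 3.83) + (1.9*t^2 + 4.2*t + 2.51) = 2.62*t^2 + 6.4*t - 1.32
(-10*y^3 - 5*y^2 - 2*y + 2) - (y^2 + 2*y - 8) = -10*y^3 - 6*y^2 - 4*y + 10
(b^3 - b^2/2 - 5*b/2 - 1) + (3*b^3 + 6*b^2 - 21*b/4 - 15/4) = 4*b^3 + 11*b^2/2 - 31*b/4 - 19/4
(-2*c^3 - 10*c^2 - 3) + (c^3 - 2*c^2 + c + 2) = -c^3 - 12*c^2 + c - 1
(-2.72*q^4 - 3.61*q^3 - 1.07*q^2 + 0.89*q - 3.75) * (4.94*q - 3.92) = -13.4368*q^5 - 7.171*q^4 + 8.8654*q^3 + 8.591*q^2 - 22.0138*q + 14.7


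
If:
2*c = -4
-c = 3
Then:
No Solution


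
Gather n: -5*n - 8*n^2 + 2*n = -8*n^2 - 3*n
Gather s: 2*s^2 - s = 2*s^2 - s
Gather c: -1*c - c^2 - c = -c^2 - 2*c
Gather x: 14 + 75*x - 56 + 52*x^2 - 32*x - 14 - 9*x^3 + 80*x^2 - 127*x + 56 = -9*x^3 + 132*x^2 - 84*x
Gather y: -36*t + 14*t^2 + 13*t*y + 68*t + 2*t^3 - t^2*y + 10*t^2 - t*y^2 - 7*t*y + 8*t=2*t^3 + 24*t^2 - t*y^2 + 40*t + y*(-t^2 + 6*t)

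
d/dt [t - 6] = 1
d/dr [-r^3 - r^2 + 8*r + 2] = -3*r^2 - 2*r + 8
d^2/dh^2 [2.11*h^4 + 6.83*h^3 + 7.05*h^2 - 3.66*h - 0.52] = 25.32*h^2 + 40.98*h + 14.1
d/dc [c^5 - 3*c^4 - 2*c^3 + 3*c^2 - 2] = c*(5*c^3 - 12*c^2 - 6*c + 6)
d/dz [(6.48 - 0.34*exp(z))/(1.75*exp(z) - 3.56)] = -10.1296*exp(z)/(1.75*exp(z) - 3.56)^2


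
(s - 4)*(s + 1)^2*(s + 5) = s^4 + 3*s^3 - 17*s^2 - 39*s - 20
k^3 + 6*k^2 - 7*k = k*(k - 1)*(k + 7)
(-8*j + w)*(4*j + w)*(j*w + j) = -32*j^3*w - 32*j^3 - 4*j^2*w^2 - 4*j^2*w + j*w^3 + j*w^2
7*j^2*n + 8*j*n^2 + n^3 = n*(j + n)*(7*j + n)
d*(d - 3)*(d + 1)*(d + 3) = d^4 + d^3 - 9*d^2 - 9*d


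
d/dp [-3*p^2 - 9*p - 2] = -6*p - 9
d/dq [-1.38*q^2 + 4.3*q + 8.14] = 4.3 - 2.76*q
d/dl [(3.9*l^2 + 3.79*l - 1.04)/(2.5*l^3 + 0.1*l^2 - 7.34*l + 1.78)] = (-9.75*l^4 - 18.95*l^3 - 21.205*l^2 + 14.092*l - 0.8874)/(6.25*l^6 + 0.5*l^5 - 36.69*l^4 + 7.432*l^3 + 54.2316*l^2 - 26.1304*l + 3.1684)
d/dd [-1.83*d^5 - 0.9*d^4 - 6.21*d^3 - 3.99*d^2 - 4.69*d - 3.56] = -9.15*d^4 - 3.6*d^3 - 18.63*d^2 - 7.98*d - 4.69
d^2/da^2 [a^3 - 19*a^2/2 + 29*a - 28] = 6*a - 19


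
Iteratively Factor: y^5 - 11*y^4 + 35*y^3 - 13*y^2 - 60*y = (y)*(y^4 - 11*y^3 + 35*y^2 - 13*y - 60) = y*(y - 5)*(y^3 - 6*y^2 + 5*y + 12) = y*(y - 5)*(y + 1)*(y^2 - 7*y + 12) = y*(y - 5)*(y - 4)*(y + 1)*(y - 3)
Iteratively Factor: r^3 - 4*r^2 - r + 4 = (r - 4)*(r^2 - 1) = (r - 4)*(r + 1)*(r - 1)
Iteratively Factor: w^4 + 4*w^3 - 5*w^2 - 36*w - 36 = (w - 3)*(w^3 + 7*w^2 + 16*w + 12) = (w - 3)*(w + 3)*(w^2 + 4*w + 4) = (w - 3)*(w + 2)*(w + 3)*(w + 2)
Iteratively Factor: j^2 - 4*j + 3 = (j - 3)*(j - 1)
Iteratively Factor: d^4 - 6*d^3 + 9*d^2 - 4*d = (d - 1)*(d^3 - 5*d^2 + 4*d) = (d - 1)^2*(d^2 - 4*d) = (d - 4)*(d - 1)^2*(d)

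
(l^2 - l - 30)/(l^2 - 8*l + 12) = (l + 5)/(l - 2)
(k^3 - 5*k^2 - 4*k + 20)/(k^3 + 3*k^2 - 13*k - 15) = (k^3 - 5*k^2 - 4*k + 20)/(k^3 + 3*k^2 - 13*k - 15)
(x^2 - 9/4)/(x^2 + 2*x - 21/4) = (2*x + 3)/(2*x + 7)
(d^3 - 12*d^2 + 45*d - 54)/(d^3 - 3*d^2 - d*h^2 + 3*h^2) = (d^2 - 9*d + 18)/(d^2 - h^2)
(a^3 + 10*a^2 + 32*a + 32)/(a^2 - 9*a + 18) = (a^3 + 10*a^2 + 32*a + 32)/(a^2 - 9*a + 18)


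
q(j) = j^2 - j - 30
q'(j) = 2*j - 1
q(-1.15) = -27.53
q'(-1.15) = -3.30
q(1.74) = -28.71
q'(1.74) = 2.48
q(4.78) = -11.93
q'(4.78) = 8.56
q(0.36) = -30.23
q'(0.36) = -0.28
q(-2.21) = -22.91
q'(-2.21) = -5.42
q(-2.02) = -23.90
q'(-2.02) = -5.04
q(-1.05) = -27.85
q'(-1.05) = -3.10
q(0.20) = -30.16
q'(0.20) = -0.60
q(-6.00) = 12.00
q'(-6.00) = -13.00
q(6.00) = 0.00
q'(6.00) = 11.00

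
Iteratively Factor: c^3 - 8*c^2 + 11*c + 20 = (c - 4)*(c^2 - 4*c - 5) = (c - 5)*(c - 4)*(c + 1)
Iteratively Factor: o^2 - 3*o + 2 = (o - 2)*(o - 1)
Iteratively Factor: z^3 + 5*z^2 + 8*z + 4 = (z + 2)*(z^2 + 3*z + 2) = (z + 1)*(z + 2)*(z + 2)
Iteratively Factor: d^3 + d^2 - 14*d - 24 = (d + 2)*(d^2 - d - 12) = (d - 4)*(d + 2)*(d + 3)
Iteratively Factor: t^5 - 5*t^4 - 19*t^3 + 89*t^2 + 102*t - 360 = (t + 3)*(t^4 - 8*t^3 + 5*t^2 + 74*t - 120) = (t + 3)^2*(t^3 - 11*t^2 + 38*t - 40) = (t - 5)*(t + 3)^2*(t^2 - 6*t + 8) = (t - 5)*(t - 2)*(t + 3)^2*(t - 4)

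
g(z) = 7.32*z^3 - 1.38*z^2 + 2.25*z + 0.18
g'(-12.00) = 3197.61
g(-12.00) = -12874.50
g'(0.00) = 2.25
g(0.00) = 0.18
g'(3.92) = 328.88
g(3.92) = 428.72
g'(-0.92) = 23.38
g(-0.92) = -8.76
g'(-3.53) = 285.63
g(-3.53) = -346.94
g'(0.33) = 3.73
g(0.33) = 1.04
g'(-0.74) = 16.32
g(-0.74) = -5.21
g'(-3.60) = 296.79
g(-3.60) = -367.33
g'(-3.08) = 219.07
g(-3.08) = -233.72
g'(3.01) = 192.90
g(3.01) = 194.07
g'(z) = 21.96*z^2 - 2.76*z + 2.25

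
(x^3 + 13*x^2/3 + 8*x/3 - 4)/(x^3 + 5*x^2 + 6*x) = (x - 2/3)/x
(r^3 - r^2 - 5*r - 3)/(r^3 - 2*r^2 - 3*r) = (r + 1)/r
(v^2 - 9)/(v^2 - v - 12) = (v - 3)/(v - 4)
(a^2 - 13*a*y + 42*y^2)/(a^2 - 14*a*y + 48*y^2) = (-a + 7*y)/(-a + 8*y)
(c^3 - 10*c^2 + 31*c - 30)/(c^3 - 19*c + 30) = (c - 5)/(c + 5)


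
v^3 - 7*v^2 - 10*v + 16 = (v - 8)*(v - 1)*(v + 2)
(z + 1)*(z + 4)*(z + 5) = z^3 + 10*z^2 + 29*z + 20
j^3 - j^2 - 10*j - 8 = (j - 4)*(j + 1)*(j + 2)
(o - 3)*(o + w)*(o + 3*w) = o^3 + 4*o^2*w - 3*o^2 + 3*o*w^2 - 12*o*w - 9*w^2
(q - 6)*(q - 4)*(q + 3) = q^3 - 7*q^2 - 6*q + 72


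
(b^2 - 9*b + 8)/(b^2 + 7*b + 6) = (b^2 - 9*b + 8)/(b^2 + 7*b + 6)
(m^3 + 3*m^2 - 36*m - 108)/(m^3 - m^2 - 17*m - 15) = (m^2 - 36)/(m^2 - 4*m - 5)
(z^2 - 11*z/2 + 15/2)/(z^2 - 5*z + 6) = (z - 5/2)/(z - 2)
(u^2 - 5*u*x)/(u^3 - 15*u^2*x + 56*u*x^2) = (u - 5*x)/(u^2 - 15*u*x + 56*x^2)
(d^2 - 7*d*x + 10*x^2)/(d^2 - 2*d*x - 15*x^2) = (d - 2*x)/(d + 3*x)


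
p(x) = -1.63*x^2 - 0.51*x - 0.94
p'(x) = -3.26*x - 0.51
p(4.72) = -39.66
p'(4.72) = -15.90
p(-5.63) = -49.73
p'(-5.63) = 17.84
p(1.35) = -4.60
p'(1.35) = -4.91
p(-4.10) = -26.25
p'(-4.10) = 12.86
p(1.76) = -6.89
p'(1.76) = -6.25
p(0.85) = -2.55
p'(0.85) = -3.28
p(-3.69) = -21.25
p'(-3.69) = 11.52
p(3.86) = -27.19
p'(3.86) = -13.09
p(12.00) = -241.78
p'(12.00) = -39.63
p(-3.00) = -14.08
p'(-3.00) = 9.27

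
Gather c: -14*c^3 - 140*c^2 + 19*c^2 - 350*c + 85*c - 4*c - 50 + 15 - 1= -14*c^3 - 121*c^2 - 269*c - 36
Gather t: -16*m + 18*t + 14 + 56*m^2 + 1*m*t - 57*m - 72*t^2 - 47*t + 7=56*m^2 - 73*m - 72*t^2 + t*(m - 29) + 21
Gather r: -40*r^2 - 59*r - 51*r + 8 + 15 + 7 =-40*r^2 - 110*r + 30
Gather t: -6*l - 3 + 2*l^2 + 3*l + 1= 2*l^2 - 3*l - 2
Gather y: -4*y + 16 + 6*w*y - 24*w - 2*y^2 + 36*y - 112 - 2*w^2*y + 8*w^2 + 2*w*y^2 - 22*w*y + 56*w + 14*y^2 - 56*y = 8*w^2 + 32*w + y^2*(2*w + 12) + y*(-2*w^2 - 16*w - 24) - 96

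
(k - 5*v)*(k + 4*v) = k^2 - k*v - 20*v^2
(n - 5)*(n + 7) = n^2 + 2*n - 35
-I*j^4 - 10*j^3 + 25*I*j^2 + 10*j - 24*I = (j - 1)*(j - 6*I)*(j - 4*I)*(-I*j - I)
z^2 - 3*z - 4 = (z - 4)*(z + 1)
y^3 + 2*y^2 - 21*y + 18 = (y - 3)*(y - 1)*(y + 6)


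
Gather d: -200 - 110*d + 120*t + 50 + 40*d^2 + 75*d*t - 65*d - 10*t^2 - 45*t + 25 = 40*d^2 + d*(75*t - 175) - 10*t^2 + 75*t - 125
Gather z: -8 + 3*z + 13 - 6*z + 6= 11 - 3*z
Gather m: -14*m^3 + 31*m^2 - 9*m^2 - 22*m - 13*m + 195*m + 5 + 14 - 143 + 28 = -14*m^3 + 22*m^2 + 160*m - 96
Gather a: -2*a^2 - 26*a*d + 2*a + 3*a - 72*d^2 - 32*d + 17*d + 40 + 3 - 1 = -2*a^2 + a*(5 - 26*d) - 72*d^2 - 15*d + 42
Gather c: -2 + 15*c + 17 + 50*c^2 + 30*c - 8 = 50*c^2 + 45*c + 7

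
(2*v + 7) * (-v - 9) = -2*v^2 - 25*v - 63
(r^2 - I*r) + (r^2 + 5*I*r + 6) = 2*r^2 + 4*I*r + 6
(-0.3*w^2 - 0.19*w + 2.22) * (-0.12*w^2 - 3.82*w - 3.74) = 0.036*w^4 + 1.1688*w^3 + 1.5814*w^2 - 7.7698*w - 8.3028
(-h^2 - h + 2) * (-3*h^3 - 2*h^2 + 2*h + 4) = 3*h^5 + 5*h^4 - 6*h^3 - 10*h^2 + 8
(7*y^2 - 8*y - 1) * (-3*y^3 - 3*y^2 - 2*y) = -21*y^5 + 3*y^4 + 13*y^3 + 19*y^2 + 2*y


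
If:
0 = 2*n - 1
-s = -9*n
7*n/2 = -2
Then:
No Solution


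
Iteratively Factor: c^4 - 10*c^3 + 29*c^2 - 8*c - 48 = (c - 4)*(c^3 - 6*c^2 + 5*c + 12) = (c - 4)*(c - 3)*(c^2 - 3*c - 4) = (c - 4)^2*(c - 3)*(c + 1)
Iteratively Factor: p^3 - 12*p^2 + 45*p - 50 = (p - 5)*(p^2 - 7*p + 10) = (p - 5)*(p - 2)*(p - 5)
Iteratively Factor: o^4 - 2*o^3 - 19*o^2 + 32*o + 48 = (o - 4)*(o^3 + 2*o^2 - 11*o - 12) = (o - 4)*(o + 1)*(o^2 + o - 12) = (o - 4)*(o - 3)*(o + 1)*(o + 4)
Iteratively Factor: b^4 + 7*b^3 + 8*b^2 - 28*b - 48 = (b - 2)*(b^3 + 9*b^2 + 26*b + 24) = (b - 2)*(b + 4)*(b^2 + 5*b + 6) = (b - 2)*(b + 2)*(b + 4)*(b + 3)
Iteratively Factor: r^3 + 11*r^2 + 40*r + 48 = (r + 3)*(r^2 + 8*r + 16) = (r + 3)*(r + 4)*(r + 4)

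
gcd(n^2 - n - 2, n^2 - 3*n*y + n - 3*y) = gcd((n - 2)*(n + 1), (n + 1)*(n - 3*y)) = n + 1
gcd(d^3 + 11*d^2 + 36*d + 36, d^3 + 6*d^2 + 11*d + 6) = d^2 + 5*d + 6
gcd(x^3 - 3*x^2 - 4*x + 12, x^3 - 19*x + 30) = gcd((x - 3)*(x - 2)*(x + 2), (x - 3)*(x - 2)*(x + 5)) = x^2 - 5*x + 6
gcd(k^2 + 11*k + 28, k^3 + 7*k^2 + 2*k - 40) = k + 4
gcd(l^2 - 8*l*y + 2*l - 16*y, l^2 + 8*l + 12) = l + 2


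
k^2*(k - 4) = k^3 - 4*k^2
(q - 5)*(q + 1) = q^2 - 4*q - 5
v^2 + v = v*(v + 1)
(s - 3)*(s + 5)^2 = s^3 + 7*s^2 - 5*s - 75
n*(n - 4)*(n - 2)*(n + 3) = n^4 - 3*n^3 - 10*n^2 + 24*n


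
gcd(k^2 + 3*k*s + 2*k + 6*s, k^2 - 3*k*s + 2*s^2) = 1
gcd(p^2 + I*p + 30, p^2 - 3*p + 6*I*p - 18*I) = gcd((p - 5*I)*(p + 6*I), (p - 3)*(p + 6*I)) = p + 6*I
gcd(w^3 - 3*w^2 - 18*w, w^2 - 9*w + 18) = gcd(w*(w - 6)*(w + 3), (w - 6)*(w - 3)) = w - 6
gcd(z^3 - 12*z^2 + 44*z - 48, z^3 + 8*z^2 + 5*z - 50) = z - 2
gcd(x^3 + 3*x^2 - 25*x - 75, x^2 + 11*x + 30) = x + 5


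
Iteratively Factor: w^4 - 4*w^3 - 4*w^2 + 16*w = (w + 2)*(w^3 - 6*w^2 + 8*w) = (w - 4)*(w + 2)*(w^2 - 2*w) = (w - 4)*(w - 2)*(w + 2)*(w)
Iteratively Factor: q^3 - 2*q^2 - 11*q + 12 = (q - 1)*(q^2 - q - 12) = (q - 1)*(q + 3)*(q - 4)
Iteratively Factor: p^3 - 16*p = (p - 4)*(p^2 + 4*p) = (p - 4)*(p + 4)*(p)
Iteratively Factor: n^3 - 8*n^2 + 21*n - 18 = (n - 3)*(n^2 - 5*n + 6) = (n - 3)*(n - 2)*(n - 3)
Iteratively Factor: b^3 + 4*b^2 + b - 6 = (b + 3)*(b^2 + b - 2) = (b - 1)*(b + 3)*(b + 2)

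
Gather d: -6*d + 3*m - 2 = -6*d + 3*m - 2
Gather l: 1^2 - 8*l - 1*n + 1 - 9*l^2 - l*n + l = -9*l^2 + l*(-n - 7) - n + 2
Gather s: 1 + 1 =2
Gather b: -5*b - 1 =-5*b - 1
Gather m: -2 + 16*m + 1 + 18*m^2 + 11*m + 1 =18*m^2 + 27*m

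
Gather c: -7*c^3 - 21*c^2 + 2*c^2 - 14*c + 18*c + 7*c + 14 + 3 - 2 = -7*c^3 - 19*c^2 + 11*c + 15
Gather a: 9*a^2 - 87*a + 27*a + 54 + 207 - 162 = 9*a^2 - 60*a + 99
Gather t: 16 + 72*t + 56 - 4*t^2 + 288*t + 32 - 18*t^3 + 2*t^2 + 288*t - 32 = -18*t^3 - 2*t^2 + 648*t + 72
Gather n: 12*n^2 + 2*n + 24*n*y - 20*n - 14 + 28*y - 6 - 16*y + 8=12*n^2 + n*(24*y - 18) + 12*y - 12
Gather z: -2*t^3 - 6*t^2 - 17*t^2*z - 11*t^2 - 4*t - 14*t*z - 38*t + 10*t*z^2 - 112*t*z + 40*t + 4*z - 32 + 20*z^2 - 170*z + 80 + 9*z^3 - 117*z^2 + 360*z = -2*t^3 - 17*t^2 - 2*t + 9*z^3 + z^2*(10*t - 97) + z*(-17*t^2 - 126*t + 194) + 48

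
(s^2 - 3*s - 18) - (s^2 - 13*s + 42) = 10*s - 60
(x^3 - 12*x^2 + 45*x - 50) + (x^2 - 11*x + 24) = x^3 - 11*x^2 + 34*x - 26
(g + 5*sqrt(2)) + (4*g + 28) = 5*g + 5*sqrt(2) + 28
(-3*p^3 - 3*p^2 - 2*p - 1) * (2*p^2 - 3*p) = -6*p^5 + 3*p^4 + 5*p^3 + 4*p^2 + 3*p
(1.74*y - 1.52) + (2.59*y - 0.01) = 4.33*y - 1.53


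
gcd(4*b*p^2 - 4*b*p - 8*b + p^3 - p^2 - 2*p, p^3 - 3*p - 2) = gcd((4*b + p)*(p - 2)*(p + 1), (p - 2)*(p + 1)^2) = p^2 - p - 2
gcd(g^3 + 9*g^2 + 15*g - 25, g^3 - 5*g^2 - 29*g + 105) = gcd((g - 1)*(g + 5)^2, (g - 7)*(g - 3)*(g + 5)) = g + 5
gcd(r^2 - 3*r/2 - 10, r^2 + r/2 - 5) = r + 5/2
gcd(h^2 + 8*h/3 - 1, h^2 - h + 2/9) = h - 1/3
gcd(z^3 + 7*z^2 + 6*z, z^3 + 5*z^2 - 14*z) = z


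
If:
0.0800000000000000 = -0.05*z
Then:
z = -1.60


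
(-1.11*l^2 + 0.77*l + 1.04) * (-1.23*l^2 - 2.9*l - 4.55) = 1.3653*l^4 + 2.2719*l^3 + 1.5383*l^2 - 6.5195*l - 4.732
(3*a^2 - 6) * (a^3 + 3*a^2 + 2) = 3*a^5 + 9*a^4 - 6*a^3 - 12*a^2 - 12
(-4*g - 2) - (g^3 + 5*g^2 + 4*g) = -g^3 - 5*g^2 - 8*g - 2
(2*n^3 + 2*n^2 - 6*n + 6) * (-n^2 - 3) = -2*n^5 - 2*n^4 - 12*n^2 + 18*n - 18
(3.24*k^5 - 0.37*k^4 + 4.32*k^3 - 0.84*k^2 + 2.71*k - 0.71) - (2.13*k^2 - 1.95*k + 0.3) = 3.24*k^5 - 0.37*k^4 + 4.32*k^3 - 2.97*k^2 + 4.66*k - 1.01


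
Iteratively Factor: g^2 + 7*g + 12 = (g + 4)*(g + 3)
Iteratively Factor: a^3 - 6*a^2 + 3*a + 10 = (a - 2)*(a^2 - 4*a - 5) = (a - 5)*(a - 2)*(a + 1)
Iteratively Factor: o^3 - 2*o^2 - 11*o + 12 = (o - 4)*(o^2 + 2*o - 3) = (o - 4)*(o + 3)*(o - 1)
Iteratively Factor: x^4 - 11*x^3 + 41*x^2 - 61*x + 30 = (x - 2)*(x^3 - 9*x^2 + 23*x - 15) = (x - 2)*(x - 1)*(x^2 - 8*x + 15) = (x - 3)*(x - 2)*(x - 1)*(x - 5)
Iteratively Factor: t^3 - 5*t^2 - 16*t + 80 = (t + 4)*(t^2 - 9*t + 20) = (t - 5)*(t + 4)*(t - 4)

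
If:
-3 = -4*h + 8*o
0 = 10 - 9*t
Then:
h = 2*o + 3/4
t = 10/9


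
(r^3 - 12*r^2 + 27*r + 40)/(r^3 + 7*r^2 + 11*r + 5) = (r^2 - 13*r + 40)/(r^2 + 6*r + 5)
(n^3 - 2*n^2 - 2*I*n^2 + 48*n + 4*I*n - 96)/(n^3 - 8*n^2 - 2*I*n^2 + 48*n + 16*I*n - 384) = (n - 2)/(n - 8)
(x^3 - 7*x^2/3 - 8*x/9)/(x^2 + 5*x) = (9*x^2 - 21*x - 8)/(9*(x + 5))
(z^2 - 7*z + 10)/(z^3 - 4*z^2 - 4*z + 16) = (z - 5)/(z^2 - 2*z - 8)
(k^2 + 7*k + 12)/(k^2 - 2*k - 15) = (k + 4)/(k - 5)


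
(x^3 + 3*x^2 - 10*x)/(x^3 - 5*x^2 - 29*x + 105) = x*(x - 2)/(x^2 - 10*x + 21)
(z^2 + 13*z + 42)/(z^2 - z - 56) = (z + 6)/(z - 8)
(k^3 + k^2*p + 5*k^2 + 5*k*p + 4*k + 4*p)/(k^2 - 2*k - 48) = (k^3 + k^2*p + 5*k^2 + 5*k*p + 4*k + 4*p)/(k^2 - 2*k - 48)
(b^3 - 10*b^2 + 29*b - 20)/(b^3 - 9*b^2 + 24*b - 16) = (b - 5)/(b - 4)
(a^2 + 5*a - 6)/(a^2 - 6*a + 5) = (a + 6)/(a - 5)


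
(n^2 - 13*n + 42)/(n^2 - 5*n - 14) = (n - 6)/(n + 2)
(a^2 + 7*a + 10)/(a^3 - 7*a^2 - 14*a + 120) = (a^2 + 7*a + 10)/(a^3 - 7*a^2 - 14*a + 120)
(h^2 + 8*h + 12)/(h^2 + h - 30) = (h + 2)/(h - 5)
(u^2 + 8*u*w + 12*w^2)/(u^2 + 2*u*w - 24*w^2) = (u + 2*w)/(u - 4*w)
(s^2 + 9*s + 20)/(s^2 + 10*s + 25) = (s + 4)/(s + 5)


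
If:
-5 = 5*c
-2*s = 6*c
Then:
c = -1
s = 3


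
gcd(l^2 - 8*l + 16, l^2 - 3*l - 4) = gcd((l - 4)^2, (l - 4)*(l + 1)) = l - 4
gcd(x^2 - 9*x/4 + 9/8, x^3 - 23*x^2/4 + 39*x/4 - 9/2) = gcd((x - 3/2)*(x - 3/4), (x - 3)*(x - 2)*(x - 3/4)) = x - 3/4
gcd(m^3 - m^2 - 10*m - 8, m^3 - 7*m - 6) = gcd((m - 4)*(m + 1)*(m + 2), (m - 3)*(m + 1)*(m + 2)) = m^2 + 3*m + 2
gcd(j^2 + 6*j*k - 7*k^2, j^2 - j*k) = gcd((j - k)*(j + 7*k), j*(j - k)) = j - k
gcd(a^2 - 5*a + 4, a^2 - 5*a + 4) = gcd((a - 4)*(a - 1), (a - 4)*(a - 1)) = a^2 - 5*a + 4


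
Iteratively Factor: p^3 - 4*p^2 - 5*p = (p - 5)*(p^2 + p) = (p - 5)*(p + 1)*(p)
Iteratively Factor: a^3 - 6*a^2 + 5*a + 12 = (a + 1)*(a^2 - 7*a + 12) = (a - 3)*(a + 1)*(a - 4)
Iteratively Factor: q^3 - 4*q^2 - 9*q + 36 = (q + 3)*(q^2 - 7*q + 12) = (q - 3)*(q + 3)*(q - 4)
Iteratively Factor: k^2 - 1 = (k + 1)*(k - 1)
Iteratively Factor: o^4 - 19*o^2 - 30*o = (o + 2)*(o^3 - 2*o^2 - 15*o) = o*(o + 2)*(o^2 - 2*o - 15) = o*(o + 2)*(o + 3)*(o - 5)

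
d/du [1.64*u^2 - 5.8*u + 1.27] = 3.28*u - 5.8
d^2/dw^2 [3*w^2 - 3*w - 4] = 6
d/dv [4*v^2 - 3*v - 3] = 8*v - 3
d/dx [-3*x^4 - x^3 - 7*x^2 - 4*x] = -12*x^3 - 3*x^2 - 14*x - 4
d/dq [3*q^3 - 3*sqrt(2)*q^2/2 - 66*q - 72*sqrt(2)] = 9*q^2 - 3*sqrt(2)*q - 66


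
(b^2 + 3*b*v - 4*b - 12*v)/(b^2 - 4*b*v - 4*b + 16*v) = (-b - 3*v)/(-b + 4*v)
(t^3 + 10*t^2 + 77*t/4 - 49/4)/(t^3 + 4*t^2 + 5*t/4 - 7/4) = (t + 7)/(t + 1)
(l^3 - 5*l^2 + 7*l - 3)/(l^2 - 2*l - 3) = (l^2 - 2*l + 1)/(l + 1)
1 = 1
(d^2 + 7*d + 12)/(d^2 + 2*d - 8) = (d + 3)/(d - 2)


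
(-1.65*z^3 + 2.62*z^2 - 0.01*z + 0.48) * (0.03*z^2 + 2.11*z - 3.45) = -0.0495*z^5 - 3.4029*z^4 + 11.2204*z^3 - 9.0457*z^2 + 1.0473*z - 1.656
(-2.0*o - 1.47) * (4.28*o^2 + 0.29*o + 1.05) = -8.56*o^3 - 6.8716*o^2 - 2.5263*o - 1.5435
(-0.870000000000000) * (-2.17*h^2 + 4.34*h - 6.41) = 1.8879*h^2 - 3.7758*h + 5.5767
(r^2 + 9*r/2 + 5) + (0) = r^2 + 9*r/2 + 5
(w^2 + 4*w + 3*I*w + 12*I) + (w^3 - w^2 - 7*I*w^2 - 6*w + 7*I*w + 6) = w^3 - 7*I*w^2 - 2*w + 10*I*w + 6 + 12*I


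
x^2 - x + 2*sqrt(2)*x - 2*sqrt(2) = (x - 1)*(x + 2*sqrt(2))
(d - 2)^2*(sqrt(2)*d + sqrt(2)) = sqrt(2)*d^3 - 3*sqrt(2)*d^2 + 4*sqrt(2)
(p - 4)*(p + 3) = p^2 - p - 12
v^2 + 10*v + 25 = (v + 5)^2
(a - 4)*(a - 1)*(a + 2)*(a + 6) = a^4 + 3*a^3 - 24*a^2 - 28*a + 48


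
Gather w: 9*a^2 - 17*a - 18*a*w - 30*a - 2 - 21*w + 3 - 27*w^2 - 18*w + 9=9*a^2 - 47*a - 27*w^2 + w*(-18*a - 39) + 10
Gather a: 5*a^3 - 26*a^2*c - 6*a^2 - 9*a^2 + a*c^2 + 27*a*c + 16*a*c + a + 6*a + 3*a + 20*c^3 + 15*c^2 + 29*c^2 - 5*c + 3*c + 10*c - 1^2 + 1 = 5*a^3 + a^2*(-26*c - 15) + a*(c^2 + 43*c + 10) + 20*c^3 + 44*c^2 + 8*c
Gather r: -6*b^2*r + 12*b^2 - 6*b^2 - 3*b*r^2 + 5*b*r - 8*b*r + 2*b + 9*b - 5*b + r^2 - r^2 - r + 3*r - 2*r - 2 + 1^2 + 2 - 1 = 6*b^2 - 3*b*r^2 + 6*b + r*(-6*b^2 - 3*b)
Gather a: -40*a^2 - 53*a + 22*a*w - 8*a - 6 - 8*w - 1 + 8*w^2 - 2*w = -40*a^2 + a*(22*w - 61) + 8*w^2 - 10*w - 7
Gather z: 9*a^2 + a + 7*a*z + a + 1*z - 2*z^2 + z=9*a^2 + 2*a - 2*z^2 + z*(7*a + 2)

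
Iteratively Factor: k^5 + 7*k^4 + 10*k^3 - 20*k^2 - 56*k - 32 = (k + 2)*(k^4 + 5*k^3 - 20*k - 16) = (k + 1)*(k + 2)*(k^3 + 4*k^2 - 4*k - 16) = (k + 1)*(k + 2)^2*(k^2 + 2*k - 8) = (k + 1)*(k + 2)^2*(k + 4)*(k - 2)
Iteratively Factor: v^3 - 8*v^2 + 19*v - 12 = (v - 3)*(v^2 - 5*v + 4) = (v - 4)*(v - 3)*(v - 1)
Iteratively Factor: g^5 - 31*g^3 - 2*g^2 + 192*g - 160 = (g + 4)*(g^4 - 4*g^3 - 15*g^2 + 58*g - 40) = (g + 4)^2*(g^3 - 8*g^2 + 17*g - 10) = (g - 5)*(g + 4)^2*(g^2 - 3*g + 2) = (g - 5)*(g - 2)*(g + 4)^2*(g - 1)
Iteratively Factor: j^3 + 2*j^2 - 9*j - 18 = (j + 3)*(j^2 - j - 6) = (j + 2)*(j + 3)*(j - 3)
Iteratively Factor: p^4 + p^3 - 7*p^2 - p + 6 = (p + 3)*(p^3 - 2*p^2 - p + 2) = (p + 1)*(p + 3)*(p^2 - 3*p + 2) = (p - 1)*(p + 1)*(p + 3)*(p - 2)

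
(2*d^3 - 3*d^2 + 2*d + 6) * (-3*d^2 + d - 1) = -6*d^5 + 11*d^4 - 11*d^3 - 13*d^2 + 4*d - 6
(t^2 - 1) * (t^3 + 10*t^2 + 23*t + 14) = t^5 + 10*t^4 + 22*t^3 + 4*t^2 - 23*t - 14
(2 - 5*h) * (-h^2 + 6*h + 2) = 5*h^3 - 32*h^2 + 2*h + 4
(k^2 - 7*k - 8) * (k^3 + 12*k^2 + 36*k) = k^5 + 5*k^4 - 56*k^3 - 348*k^2 - 288*k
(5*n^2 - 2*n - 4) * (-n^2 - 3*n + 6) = -5*n^4 - 13*n^3 + 40*n^2 - 24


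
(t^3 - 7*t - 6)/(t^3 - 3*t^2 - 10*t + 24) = (t^3 - 7*t - 6)/(t^3 - 3*t^2 - 10*t + 24)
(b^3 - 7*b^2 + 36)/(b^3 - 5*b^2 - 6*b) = (b^2 - b - 6)/(b*(b + 1))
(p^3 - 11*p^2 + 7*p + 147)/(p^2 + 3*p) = p - 14 + 49/p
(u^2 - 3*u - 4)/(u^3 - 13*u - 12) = 1/(u + 3)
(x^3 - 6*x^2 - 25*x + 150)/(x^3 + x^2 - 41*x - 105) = (x^2 - 11*x + 30)/(x^2 - 4*x - 21)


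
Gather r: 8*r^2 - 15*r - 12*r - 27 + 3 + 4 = 8*r^2 - 27*r - 20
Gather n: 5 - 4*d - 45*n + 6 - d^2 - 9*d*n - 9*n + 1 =-d^2 - 4*d + n*(-9*d - 54) + 12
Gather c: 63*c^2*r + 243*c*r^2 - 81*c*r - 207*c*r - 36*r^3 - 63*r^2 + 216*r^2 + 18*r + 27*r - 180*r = 63*c^2*r + c*(243*r^2 - 288*r) - 36*r^3 + 153*r^2 - 135*r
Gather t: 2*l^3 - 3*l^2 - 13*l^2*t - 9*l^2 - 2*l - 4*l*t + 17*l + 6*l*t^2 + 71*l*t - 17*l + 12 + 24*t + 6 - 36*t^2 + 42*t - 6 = 2*l^3 - 12*l^2 - 2*l + t^2*(6*l - 36) + t*(-13*l^2 + 67*l + 66) + 12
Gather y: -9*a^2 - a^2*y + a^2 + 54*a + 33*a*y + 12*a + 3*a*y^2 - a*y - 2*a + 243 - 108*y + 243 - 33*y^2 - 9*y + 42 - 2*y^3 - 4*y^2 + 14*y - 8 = -8*a^2 + 64*a - 2*y^3 + y^2*(3*a - 37) + y*(-a^2 + 32*a - 103) + 520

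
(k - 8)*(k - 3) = k^2 - 11*k + 24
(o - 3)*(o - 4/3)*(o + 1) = o^3 - 10*o^2/3 - o/3 + 4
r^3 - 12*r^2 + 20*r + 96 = (r - 8)*(r - 6)*(r + 2)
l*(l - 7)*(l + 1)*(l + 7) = l^4 + l^3 - 49*l^2 - 49*l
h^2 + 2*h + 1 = (h + 1)^2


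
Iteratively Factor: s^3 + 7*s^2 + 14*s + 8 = (s + 2)*(s^2 + 5*s + 4) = (s + 1)*(s + 2)*(s + 4)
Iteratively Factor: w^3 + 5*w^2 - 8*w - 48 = (w + 4)*(w^2 + w - 12) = (w - 3)*(w + 4)*(w + 4)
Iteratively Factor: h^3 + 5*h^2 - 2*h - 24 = (h - 2)*(h^2 + 7*h + 12) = (h - 2)*(h + 3)*(h + 4)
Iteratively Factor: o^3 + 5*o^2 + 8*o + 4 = (o + 2)*(o^2 + 3*o + 2) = (o + 2)^2*(o + 1)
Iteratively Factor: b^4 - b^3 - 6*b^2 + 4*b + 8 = (b + 2)*(b^3 - 3*b^2 + 4) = (b - 2)*(b + 2)*(b^2 - b - 2) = (b - 2)^2*(b + 2)*(b + 1)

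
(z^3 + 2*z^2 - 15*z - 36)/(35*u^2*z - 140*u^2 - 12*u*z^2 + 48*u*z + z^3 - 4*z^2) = (z^2 + 6*z + 9)/(35*u^2 - 12*u*z + z^2)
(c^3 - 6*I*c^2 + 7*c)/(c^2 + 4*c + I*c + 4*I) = c*(c - 7*I)/(c + 4)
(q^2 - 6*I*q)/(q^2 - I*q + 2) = q*(q - 6*I)/(q^2 - I*q + 2)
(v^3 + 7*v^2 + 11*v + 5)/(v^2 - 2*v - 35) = (v^2 + 2*v + 1)/(v - 7)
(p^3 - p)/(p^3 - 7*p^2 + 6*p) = (p + 1)/(p - 6)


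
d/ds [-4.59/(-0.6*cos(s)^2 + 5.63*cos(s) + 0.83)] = (5.508*cos(s) - 25.8417)*sin(s)/(-0.6*cos(s)^2 + 5.63*cos(s) + 0.83)^2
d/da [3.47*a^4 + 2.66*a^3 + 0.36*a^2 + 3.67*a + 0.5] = 13.88*a^3 + 7.98*a^2 + 0.72*a + 3.67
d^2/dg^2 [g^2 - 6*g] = 2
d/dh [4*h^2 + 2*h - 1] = 8*h + 2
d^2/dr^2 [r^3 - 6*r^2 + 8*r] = 6*r - 12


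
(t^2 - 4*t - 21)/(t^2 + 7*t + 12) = (t - 7)/(t + 4)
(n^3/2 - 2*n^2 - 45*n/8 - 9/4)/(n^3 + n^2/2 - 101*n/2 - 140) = (4*n^3 - 16*n^2 - 45*n - 18)/(4*(2*n^3 + n^2 - 101*n - 280))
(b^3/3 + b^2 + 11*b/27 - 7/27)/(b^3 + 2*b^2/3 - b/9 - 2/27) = (3*b^2 + 10*b + 7)/(9*b^2 + 9*b + 2)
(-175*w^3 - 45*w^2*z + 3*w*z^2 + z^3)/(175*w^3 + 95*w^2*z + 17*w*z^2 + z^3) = (-7*w + z)/(7*w + z)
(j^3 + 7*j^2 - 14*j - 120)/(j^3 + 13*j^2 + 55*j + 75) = (j^2 + 2*j - 24)/(j^2 + 8*j + 15)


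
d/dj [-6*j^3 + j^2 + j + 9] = -18*j^2 + 2*j + 1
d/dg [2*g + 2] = 2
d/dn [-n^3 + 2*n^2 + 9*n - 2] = -3*n^2 + 4*n + 9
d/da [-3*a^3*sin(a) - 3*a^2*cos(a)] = -3*a*(a^2*cos(a) + 2*a*sin(a) + 2*cos(a))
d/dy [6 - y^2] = -2*y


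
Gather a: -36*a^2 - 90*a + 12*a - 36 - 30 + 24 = -36*a^2 - 78*a - 42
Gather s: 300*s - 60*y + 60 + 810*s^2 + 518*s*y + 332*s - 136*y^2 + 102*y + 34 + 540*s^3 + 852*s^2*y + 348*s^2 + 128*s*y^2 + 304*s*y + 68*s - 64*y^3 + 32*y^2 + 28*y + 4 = 540*s^3 + s^2*(852*y + 1158) + s*(128*y^2 + 822*y + 700) - 64*y^3 - 104*y^2 + 70*y + 98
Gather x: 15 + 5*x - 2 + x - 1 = 6*x + 12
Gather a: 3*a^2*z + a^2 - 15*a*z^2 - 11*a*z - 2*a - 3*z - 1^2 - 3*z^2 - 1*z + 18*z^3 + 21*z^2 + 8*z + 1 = a^2*(3*z + 1) + a*(-15*z^2 - 11*z - 2) + 18*z^3 + 18*z^2 + 4*z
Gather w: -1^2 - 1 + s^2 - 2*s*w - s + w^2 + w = s^2 - s + w^2 + w*(1 - 2*s) - 2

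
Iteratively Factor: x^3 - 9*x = (x - 3)*(x^2 + 3*x) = (x - 3)*(x + 3)*(x)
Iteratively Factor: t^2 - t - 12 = (t + 3)*(t - 4)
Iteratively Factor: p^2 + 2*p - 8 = (p - 2)*(p + 4)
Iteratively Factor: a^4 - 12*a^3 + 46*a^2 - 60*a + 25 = (a - 1)*(a^3 - 11*a^2 + 35*a - 25) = (a - 5)*(a - 1)*(a^2 - 6*a + 5) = (a - 5)*(a - 1)^2*(a - 5)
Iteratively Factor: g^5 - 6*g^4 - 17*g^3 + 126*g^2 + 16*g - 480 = (g + 4)*(g^4 - 10*g^3 + 23*g^2 + 34*g - 120) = (g - 5)*(g + 4)*(g^3 - 5*g^2 - 2*g + 24) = (g - 5)*(g - 4)*(g + 4)*(g^2 - g - 6) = (g - 5)*(g - 4)*(g - 3)*(g + 4)*(g + 2)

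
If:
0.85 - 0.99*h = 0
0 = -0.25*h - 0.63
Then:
No Solution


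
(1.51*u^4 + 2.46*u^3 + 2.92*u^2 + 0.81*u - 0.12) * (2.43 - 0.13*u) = -0.1963*u^5 + 3.3495*u^4 + 5.5982*u^3 + 6.9903*u^2 + 1.9839*u - 0.2916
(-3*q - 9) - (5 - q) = -2*q - 14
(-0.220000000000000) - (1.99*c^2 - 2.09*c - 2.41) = -1.99*c^2 + 2.09*c + 2.19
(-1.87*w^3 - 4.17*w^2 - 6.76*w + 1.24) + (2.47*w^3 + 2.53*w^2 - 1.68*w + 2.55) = 0.6*w^3 - 1.64*w^2 - 8.44*w + 3.79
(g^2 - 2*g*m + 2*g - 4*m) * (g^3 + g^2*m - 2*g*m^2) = g^5 - g^4*m + 2*g^4 - 4*g^3*m^2 - 2*g^3*m + 4*g^2*m^3 - 8*g^2*m^2 + 8*g*m^3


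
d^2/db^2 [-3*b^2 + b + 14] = -6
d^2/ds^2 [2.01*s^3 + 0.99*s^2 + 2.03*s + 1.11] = 12.06*s + 1.98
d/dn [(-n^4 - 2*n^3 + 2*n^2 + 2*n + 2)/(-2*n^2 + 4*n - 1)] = 2*(2*n^5 - 4*n^4 - 6*n^3 + 9*n^2 + 2*n - 5)/(4*n^4 - 16*n^3 + 20*n^2 - 8*n + 1)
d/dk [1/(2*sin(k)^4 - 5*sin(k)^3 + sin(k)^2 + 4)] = (-8*sin(k)^2 + 15*sin(k) - 2)*sin(k)*cos(k)/(2*sin(k)^4 - 5*sin(k)^3 + sin(k)^2 + 4)^2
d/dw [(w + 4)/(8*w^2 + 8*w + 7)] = (8*w^2 + 8*w - 8*(w + 4)*(2*w + 1) + 7)/(8*w^2 + 8*w + 7)^2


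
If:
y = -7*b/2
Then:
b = -2*y/7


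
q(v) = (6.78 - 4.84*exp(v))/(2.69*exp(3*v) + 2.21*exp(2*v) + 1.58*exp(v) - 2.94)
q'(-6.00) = 0.00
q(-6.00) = -2.31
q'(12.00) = 0.00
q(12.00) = 0.00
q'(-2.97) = 0.01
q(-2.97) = -2.29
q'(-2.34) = 0.00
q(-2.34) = -2.28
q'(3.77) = 0.00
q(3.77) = -0.00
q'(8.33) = 0.00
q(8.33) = -0.00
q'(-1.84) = -0.05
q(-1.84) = -2.29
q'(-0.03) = -4.27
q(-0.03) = 0.66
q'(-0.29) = -66.38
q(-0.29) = 5.21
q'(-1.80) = -0.06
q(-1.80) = -2.29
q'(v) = (6.78 - 4.84*exp(v))*(-8.07*exp(3*v) - 4.42*exp(2*v) - 1.58*exp(v))/(2.69*exp(3*v) + 2.21*exp(2*v) + 1.58*exp(v) - 2.94)^2 - 4.84*exp(v)/(2.69*exp(3*v) + 2.21*exp(2*v) + 1.58*exp(v) - 2.94)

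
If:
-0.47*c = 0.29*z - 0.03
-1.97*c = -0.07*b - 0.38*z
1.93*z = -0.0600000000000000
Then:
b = 2.50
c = 0.08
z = -0.03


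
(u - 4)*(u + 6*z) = u^2 + 6*u*z - 4*u - 24*z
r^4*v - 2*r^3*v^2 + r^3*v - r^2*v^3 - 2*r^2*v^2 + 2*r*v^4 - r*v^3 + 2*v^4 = (r - 2*v)*(r - v)*(r + v)*(r*v + v)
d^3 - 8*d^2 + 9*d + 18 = (d - 6)*(d - 3)*(d + 1)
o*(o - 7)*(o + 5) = o^3 - 2*o^2 - 35*o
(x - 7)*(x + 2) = x^2 - 5*x - 14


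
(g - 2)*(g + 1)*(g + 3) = g^3 + 2*g^2 - 5*g - 6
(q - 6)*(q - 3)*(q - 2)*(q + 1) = q^4 - 10*q^3 + 25*q^2 - 36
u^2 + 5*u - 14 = (u - 2)*(u + 7)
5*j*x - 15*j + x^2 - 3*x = (5*j + x)*(x - 3)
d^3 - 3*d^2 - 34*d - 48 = (d - 8)*(d + 2)*(d + 3)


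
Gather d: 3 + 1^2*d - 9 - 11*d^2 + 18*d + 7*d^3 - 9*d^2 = 7*d^3 - 20*d^2 + 19*d - 6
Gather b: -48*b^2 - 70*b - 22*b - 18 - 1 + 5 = -48*b^2 - 92*b - 14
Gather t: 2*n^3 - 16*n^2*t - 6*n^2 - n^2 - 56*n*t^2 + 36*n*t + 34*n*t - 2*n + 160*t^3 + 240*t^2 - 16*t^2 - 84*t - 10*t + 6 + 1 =2*n^3 - 7*n^2 - 2*n + 160*t^3 + t^2*(224 - 56*n) + t*(-16*n^2 + 70*n - 94) + 7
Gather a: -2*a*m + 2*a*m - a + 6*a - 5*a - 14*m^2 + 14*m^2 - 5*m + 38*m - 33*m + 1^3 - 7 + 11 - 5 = 0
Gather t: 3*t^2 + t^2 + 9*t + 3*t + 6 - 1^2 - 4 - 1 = 4*t^2 + 12*t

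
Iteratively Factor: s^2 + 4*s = (s)*(s + 4)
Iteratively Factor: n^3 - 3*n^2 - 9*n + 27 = (n - 3)*(n^2 - 9) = (n - 3)^2*(n + 3)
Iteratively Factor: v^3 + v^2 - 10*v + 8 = (v - 2)*(v^2 + 3*v - 4) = (v - 2)*(v - 1)*(v + 4)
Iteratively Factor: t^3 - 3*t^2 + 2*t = (t)*(t^2 - 3*t + 2) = t*(t - 2)*(t - 1)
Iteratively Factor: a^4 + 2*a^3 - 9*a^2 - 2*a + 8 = (a + 4)*(a^3 - 2*a^2 - a + 2) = (a - 2)*(a + 4)*(a^2 - 1) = (a - 2)*(a - 1)*(a + 4)*(a + 1)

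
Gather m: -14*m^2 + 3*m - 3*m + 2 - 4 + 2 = -14*m^2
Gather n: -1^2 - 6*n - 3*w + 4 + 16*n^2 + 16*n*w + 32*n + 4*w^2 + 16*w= 16*n^2 + n*(16*w + 26) + 4*w^2 + 13*w + 3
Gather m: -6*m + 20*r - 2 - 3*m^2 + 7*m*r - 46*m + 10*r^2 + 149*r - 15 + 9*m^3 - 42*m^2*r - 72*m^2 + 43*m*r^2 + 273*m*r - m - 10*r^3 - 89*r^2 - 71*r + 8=9*m^3 + m^2*(-42*r - 75) + m*(43*r^2 + 280*r - 53) - 10*r^3 - 79*r^2 + 98*r - 9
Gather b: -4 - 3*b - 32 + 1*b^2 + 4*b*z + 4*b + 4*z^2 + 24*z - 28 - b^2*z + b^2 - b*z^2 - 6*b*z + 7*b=b^2*(2 - z) + b*(-z^2 - 2*z + 8) + 4*z^2 + 24*z - 64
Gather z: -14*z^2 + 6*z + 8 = -14*z^2 + 6*z + 8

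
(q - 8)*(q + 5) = q^2 - 3*q - 40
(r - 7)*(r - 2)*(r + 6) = r^3 - 3*r^2 - 40*r + 84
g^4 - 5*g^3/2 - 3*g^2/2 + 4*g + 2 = (g - 2)^2*(g + 1/2)*(g + 1)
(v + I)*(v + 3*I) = v^2 + 4*I*v - 3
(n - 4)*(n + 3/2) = n^2 - 5*n/2 - 6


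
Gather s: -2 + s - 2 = s - 4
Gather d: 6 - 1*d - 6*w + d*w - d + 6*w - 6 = d*(w - 2)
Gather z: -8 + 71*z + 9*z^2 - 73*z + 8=9*z^2 - 2*z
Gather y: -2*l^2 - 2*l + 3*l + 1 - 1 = -2*l^2 + l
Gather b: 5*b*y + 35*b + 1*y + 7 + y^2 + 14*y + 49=b*(5*y + 35) + y^2 + 15*y + 56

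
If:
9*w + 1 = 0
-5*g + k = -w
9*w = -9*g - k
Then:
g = 4/63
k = 3/7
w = -1/9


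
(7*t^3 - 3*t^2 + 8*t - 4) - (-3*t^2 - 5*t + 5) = 7*t^3 + 13*t - 9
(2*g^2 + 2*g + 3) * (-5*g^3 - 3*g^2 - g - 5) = -10*g^5 - 16*g^4 - 23*g^3 - 21*g^2 - 13*g - 15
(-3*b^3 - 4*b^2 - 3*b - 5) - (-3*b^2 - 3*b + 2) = -3*b^3 - b^2 - 7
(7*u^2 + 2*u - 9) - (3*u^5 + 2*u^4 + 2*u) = -3*u^5 - 2*u^4 + 7*u^2 - 9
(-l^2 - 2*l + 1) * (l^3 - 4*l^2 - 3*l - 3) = -l^5 + 2*l^4 + 12*l^3 + 5*l^2 + 3*l - 3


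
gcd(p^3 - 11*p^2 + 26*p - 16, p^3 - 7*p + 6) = p^2 - 3*p + 2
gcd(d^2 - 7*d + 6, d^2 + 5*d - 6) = d - 1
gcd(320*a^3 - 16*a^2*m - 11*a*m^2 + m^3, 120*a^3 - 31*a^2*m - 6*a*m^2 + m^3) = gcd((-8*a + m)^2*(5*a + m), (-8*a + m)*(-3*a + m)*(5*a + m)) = 40*a^2 + 3*a*m - m^2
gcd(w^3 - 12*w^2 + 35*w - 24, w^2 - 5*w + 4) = w - 1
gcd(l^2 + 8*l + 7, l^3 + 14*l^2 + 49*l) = l + 7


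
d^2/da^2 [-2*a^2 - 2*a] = -4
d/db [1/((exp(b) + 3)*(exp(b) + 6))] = (-2*exp(b) - 9)*exp(b)/(exp(4*b) + 18*exp(3*b) + 117*exp(2*b) + 324*exp(b) + 324)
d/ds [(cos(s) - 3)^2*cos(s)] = 3*(1 - cos(s))*(cos(s) - 3)*sin(s)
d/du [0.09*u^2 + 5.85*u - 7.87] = 0.18*u + 5.85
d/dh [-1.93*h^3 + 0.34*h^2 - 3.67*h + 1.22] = -5.79*h^2 + 0.68*h - 3.67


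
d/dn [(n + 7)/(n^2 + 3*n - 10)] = (n^2 + 3*n - (n + 7)*(2*n + 3) - 10)/(n^2 + 3*n - 10)^2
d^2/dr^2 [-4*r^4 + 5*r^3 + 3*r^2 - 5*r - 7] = -48*r^2 + 30*r + 6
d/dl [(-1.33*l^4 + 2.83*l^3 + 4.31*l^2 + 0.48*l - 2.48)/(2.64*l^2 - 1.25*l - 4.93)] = (-7.0224*l^5 + 12.4587*l^4 + 19.1526*l^3 - 48.5104*l^2 - 29.4022*l - 5.4664)/(6.9696*l^4 - 6.6*l^3 - 24.4679*l^2 + 12.325*l + 24.3049)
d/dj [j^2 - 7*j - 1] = 2*j - 7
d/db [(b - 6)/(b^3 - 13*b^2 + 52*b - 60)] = (7 - 2*b)/(b^4 - 14*b^3 + 69*b^2 - 140*b + 100)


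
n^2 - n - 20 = (n - 5)*(n + 4)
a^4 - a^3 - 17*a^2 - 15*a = a*(a - 5)*(a + 1)*(a + 3)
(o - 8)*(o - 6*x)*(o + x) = o^3 - 5*o^2*x - 8*o^2 - 6*o*x^2 + 40*o*x + 48*x^2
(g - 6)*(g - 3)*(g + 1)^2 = g^4 - 7*g^3 + g^2 + 27*g + 18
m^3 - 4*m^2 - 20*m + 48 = (m - 6)*(m - 2)*(m + 4)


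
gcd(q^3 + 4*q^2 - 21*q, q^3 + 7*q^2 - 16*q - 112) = q + 7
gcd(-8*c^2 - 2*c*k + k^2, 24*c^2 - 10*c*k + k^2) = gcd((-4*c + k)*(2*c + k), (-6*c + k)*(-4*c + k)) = 4*c - k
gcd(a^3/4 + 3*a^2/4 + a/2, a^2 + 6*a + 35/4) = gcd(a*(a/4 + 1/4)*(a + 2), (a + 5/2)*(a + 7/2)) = 1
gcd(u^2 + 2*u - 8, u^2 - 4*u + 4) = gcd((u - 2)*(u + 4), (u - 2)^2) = u - 2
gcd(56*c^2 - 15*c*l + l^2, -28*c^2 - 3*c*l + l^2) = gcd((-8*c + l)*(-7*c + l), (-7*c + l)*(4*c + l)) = 7*c - l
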